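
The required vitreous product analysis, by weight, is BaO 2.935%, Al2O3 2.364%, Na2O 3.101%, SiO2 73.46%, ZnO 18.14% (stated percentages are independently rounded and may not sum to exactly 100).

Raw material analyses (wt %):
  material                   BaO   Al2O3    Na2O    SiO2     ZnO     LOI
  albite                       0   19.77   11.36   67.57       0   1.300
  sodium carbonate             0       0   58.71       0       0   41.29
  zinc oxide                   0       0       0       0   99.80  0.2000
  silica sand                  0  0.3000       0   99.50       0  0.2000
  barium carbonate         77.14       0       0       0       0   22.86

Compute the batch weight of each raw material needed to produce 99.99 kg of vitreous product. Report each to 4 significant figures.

Batch per 99.99 kg vitreous product:
  albite: 10.95 kg
  sodium carbonate: 3.163 kg
  zinc oxide: 18.17 kg
  silica sand: 66.39 kg
  barium carbonate: 3.804 kg
Total batch = 102.5 kg; LOI loss = 2.487 kg; yield = 97.57%

Each numeric step keeps full float precision in all steps; the intermediate values are shown, with 4-significant-figure rounding, on the page; a single rounding produces every reported value; all derived quantities are rebuilt at exact precision (five oxide percentages, yield, totals, glass mass, ignition loss) from the batch weights on 99.99 kg of glass as quoted within the problem or answer text.
Target masses of each oxide per 99.99 kg vitreous product:
  BaO: 2.935% × 99.99 = 2.935 kg
  Al2O3: 2.364% × 99.99 = 2.364 kg
  Na2O: 3.101% × 99.99 = 3.101 kg
  SiO2: 73.46% × 99.99 = 73.45 kg
  ZnO: 18.14% × 99.99 = 18.14 kg
Oxide-by-oxide audit with the batch weights as given, relative to the basis at hand (delivered sums recover each target exact up to rounding of places):
  BaO: 3.804·0.7714 = 2.934 kg (target 2.935 kg)
  Al2O3: 10.95·0.1977 + 66.39·0.003000 = 2.364 kg (target 2.364 kg)
  Na2O: 10.95·0.1136 + 3.163·0.5871 = 3.101 kg (target 3.101 kg)
  SiO2: 10.95·0.6757 + 66.39·0.9950 = 73.46 kg (target 73.45 kg)
  ZnO: 18.17·0.9980 = 18.13 kg (target 18.14 kg)
Glass mass check: batch Σ − ignition loss = 99.99 kg (oxide target masses add up to 99.99 kg; the stated basis being 99.99 kg — differing by rounding only).
Batch total: Σ batch = 102.5 kg; LOI removed, Σ of batch·LOI: 2.487 kg; yield, glass over the total, = 97.57%.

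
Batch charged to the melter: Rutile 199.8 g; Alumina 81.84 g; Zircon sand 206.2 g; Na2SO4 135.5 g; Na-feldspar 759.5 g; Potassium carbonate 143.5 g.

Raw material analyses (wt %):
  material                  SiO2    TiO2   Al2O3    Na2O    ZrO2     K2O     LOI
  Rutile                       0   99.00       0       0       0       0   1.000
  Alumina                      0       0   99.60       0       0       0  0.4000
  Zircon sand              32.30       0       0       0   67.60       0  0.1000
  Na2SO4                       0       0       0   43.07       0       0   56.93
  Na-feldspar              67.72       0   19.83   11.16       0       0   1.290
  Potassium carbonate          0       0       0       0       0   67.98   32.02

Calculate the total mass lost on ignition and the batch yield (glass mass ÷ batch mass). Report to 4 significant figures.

All internal work carries full precision at every stage — mid-chain values are printed with 4-significant-figure rounding at each printed step — a single rounding completes each reported figure; the derived quantities are carried from the batch weights for 1391 g of glass in exact precision (LOI, net glass mass, the yield, totals, the six compositions), as written in question or answer.
Ignition loss by material:
  Rutile: 199.8 × 0.01000 = 1.998 g
  Alumina: 81.84 × 0.004000 = 0.3274 g
  Zircon sand: 206.2 × 0.001000 = 0.2062 g
  Na2SO4: 135.5 × 0.5693 = 77.14 g
  Na-feldspar: 759.5 × 0.01290 = 9.798 g
  Potassium carbonate: 143.5 × 0.3202 = 45.95 g
Total LOI = 135.4 g
Glass = batch − LOI = 1526 − 135.4 = 1391 g

LOI loss = 135.4 g; glass = 1391 g; yield = 91.13%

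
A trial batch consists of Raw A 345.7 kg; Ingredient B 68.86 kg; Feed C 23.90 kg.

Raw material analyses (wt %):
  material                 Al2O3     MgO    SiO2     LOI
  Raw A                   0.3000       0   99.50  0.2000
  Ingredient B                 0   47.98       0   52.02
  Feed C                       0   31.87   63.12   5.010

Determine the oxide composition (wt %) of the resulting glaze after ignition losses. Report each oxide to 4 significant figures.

Glass mass = 400.8 kg (batch 438.5 − LOI 37.71).
Composition: Al2O3 0.2588%, MgO 10.14%, SiO2 89.60%

Every computation runs at exact precision all the way through; intermediates are shown rounded to 4 significant figures on the page; every reported figure is rounded exactly once. The derived quantities (three oxide percentages, yield, net glass mass, the totals, LOI) are recomputed in exact precision from the weighed amounts on 400.8 kg of glass as quoted within problem or answer.
What the batch supplies per oxide:
  Al2O3: 345.7·0.003000 = 1.037 kg
  MgO: 68.86·0.4798 + 23.90·0.3187 = 40.66 kg
  SiO2: 345.7·0.9950 + 23.90·0.6312 = 359.1 kg
LOI: 345.7·0.002000 + 68.86·0.5202 + 23.90·0.05010 = 37.71 kg
The glass mass, total less LOI, = 438.5 − 37.71 = 400.8 kg (equal to the oxide-mass sum)
wt %: oxide over glass, times 100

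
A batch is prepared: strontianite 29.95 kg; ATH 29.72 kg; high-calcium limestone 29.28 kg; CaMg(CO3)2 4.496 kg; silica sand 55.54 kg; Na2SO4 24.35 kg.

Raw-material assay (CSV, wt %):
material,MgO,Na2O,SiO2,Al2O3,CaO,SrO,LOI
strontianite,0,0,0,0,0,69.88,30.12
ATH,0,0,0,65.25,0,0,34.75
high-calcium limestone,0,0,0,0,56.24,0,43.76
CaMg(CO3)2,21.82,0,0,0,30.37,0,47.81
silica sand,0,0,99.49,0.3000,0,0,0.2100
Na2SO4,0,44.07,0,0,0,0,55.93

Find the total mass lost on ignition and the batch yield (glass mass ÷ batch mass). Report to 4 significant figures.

All arithmetic maintains exact precision at every stage. The intermediate values are printed rounded off to 4 significant figures within the worked lines — each reported result takes exactly one rounding; the derived quantities are re-derived using the weight values for 125.3 kg of glass in exact precision (yield, the totals, the six compositions, LOI, net glass mass), as given in the problem or the answer.
Material-by-material LOI:
  strontianite: 29.95 × 0.3012 = 9.021 kg
  ATH: 29.72 × 0.3475 = 10.33 kg
  high-calcium limestone: 29.28 × 0.4376 = 12.81 kg
  CaMg(CO3)2: 4.496 × 0.4781 = 2.150 kg
  silica sand: 55.54 × 0.002100 = 0.1166 kg
  Na2SO4: 24.35 × 0.5593 = 13.62 kg
Total LOI = 48.05 kg
Glass = batch − LOI = 173.3 − 48.05 = 125.3 kg

LOI loss = 48.05 kg; glass = 125.3 kg; yield = 72.28%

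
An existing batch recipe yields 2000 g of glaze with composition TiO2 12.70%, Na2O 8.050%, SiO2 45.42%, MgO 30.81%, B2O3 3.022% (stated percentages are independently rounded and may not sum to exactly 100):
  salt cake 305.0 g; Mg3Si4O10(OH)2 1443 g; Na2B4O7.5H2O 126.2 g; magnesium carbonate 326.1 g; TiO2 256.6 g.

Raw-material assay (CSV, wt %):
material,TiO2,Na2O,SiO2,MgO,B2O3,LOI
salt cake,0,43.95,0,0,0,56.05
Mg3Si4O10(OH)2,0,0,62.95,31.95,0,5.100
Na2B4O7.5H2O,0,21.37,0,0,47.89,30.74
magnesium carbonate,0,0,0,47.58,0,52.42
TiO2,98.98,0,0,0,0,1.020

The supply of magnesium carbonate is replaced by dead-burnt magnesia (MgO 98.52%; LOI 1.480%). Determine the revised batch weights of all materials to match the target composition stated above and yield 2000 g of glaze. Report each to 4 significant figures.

Revised batch per 2000 g glaze:
  salt cake: 305.0 g
  Mg3Si4O10(OH)2: 1443 g
  Na2B4O7.5H2O: 126.2 g
  dead-burnt magnesia: 157.5 g
  TiO2: 256.6 g
Total batch = 2288 g; LOI loss = 288.3 g

The intermediate values are printed with 4-significant-figure rounding when written out — each numeric step runs at exact precision end to end — each reported value is rounded just once. The derived quantities (ignition loss, the totals, yield, net glass mass, five oxide percentages) are carried at exact precision starting from the weights for 2000 g of glass, precisely as stated by the problem or the answer.
Oxide-by-oxide targets in 2000 g glaze:
  TiO2: 12.70% × 2000 = 254.0 g
  Na2O: 8.050% × 2000 = 161.0 g
  SiO2: 45.42% × 2000 = 908.4 g
  MgO: 30.81% × 2000 = 616.2 g
  B2O3: 3.022% × 2000 = 60.44 g
Verifying the oxide balance applying the batch weights above, relative to the basis at hand (every target is met by its sum inside rounding margins):
  TiO2: 256.6·0.9898 = 254.0 g (target 254.0 g)
  Na2O: 305.0·0.4395 + 126.2·0.2137 = 161.0 g (target 161.0 g)
  SiO2: 1443·0.6295 = 908.4 g (target 908.4 g)
  MgO: 1443·0.3195 + 157.5·0.9852 = 616.2 g (target 616.2 g)
  B2O3: 126.2·0.4789 = 60.44 g (target 60.44 g)
Glass-mass bookkeeping: total charge less LOI = 2000 g (the Σ of target masses is 2000 g; stated basis 2000 g — any gap is answer rounding).
Total batch = Σ batch = 2288 g; the LOI term Σ batch·LOI equals 288.3 g; yield = glass ÷ total batch = 87.40%.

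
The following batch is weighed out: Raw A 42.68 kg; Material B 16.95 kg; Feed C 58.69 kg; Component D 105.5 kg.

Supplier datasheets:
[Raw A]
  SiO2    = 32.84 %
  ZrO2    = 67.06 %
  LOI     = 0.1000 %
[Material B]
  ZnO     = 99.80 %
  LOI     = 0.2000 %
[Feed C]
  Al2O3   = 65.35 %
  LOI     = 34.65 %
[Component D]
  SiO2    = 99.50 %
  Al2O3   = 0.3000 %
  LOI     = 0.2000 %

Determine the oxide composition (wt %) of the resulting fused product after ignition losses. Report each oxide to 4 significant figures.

Glass mass = 203.2 kg (batch 223.8 − LOI 20.62).
Composition: ZnO 8.325%, SiO2 58.56%, ZrO2 14.09%, Al2O3 19.03%

All arithmetic carries full float precision end to end — the intermediate values are shown (rounded to four significant figures) when written out; each reported figure carries a single rounding — the derived quantities, which include yield, the four compositions, totals, LOI, glass mass, are computed in full float precision, as written in problem or answer, from the batch weights per 203.2 kg of glass.
Delivered oxide masses:
  ZnO: 16.95·0.9980 = 16.92 kg
  SiO2: 42.68·0.3284 + 105.5·0.9950 = 119.0 kg
  ZrO2: 42.68·0.6706 = 28.62 kg
  Al2O3: 58.69·0.6535 + 105.5·0.003000 = 38.67 kg
LOI: 42.68·0.001000 + 16.95·0.002000 + 58.69·0.3465 + 105.5·0.002000 = 20.62 kg
batch − LOI leaves glass = 223.8 − 20.62 = 203.2 kg (the oxide masses sum to this)
wt % = 100 × oxide mass / glass mass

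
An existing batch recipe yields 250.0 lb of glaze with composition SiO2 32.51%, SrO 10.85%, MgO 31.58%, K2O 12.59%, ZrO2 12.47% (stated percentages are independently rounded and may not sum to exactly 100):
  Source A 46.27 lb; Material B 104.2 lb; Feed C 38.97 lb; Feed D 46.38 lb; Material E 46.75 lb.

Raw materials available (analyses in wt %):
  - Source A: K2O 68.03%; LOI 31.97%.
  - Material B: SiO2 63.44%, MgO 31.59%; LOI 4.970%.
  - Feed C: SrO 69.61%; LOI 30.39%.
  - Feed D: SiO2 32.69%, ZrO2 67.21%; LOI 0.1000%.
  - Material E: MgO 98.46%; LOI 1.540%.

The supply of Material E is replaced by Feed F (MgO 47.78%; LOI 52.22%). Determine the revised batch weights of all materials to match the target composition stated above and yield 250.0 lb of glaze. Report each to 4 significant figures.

Revised batch per 250.0 lb glaze:
  Source A: 46.27 lb
  Material B: 104.2 lb
  Feed C: 38.97 lb
  Feed D: 46.38 lb
  Feed F: 96.34 lb
Total batch = 332.2 lb; LOI loss = 82.17 lb

The whole derivation carries full float precision throughout. Mid-chain values are shown, rounded to 4 significant figures, alongside each step; each reported value takes a single rounding — derived quantities (totals, the five compositions, net glass mass, ignition loss, yield) are re-derived from the batch weights at 250.0 lb of glass in exact precision precisely as stated by either problem or answer.
Oxide-by-oxide targets in 250.0 lb glaze:
  SiO2: 32.51% × 250.0 = 81.27 lb
  SrO: 10.85% × 250.0 = 27.12 lb
  MgO: 31.58% × 250.0 = 78.95 lb
  K2O: 12.59% × 250.0 = 31.48 lb
  ZrO2: 12.47% × 250.0 = 31.18 lb
Per-oxide balance check with the batch weights as given, on the stated basis (every target is met by its sum given rounding of the digits):
  SiO2: 104.2·0.6344 + 46.38·0.3269 = 81.27 lb (target 81.27 lb)
  SrO: 38.97·0.6961 = 27.13 lb (target 27.12 lb)
  MgO: 104.2·0.3159 + 96.34·0.4778 = 78.95 lb (target 78.95 lb)
  K2O: 46.27·0.6803 = 31.48 lb (target 31.48 lb)
  ZrO2: 46.38·0.6721 = 31.17 lb (target 31.18 lb)
Glass-mass bookkeeping: batch total minus LOI = 250.0 lb (the Σ of target masses is 250.0 lb; versus the stated basis of 250.0 lb — a pure rounding effect).
Whole-batch sum: Σ batch = 332.2 lb; loss to ignition Σ batch·LOI = 82.17 lb; as yield: glass ÷ batch → 75.26%.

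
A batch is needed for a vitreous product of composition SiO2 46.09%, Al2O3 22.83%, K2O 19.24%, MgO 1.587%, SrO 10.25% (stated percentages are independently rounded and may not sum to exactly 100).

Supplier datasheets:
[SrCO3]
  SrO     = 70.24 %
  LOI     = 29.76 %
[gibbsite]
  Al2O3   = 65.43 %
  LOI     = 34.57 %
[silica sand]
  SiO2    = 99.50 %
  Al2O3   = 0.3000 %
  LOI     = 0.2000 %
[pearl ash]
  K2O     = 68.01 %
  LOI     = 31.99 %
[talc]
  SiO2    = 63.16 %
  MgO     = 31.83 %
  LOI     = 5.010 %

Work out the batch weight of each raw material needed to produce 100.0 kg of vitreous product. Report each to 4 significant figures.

Batch per 100.0 kg vitreous product:
  SrCO3: 14.59 kg
  gibbsite: 34.69 kg
  silica sand: 43.16 kg
  pearl ash: 28.29 kg
  talc: 4.986 kg
Total batch = 125.7 kg; LOI loss = 25.72 kg; yield = 79.54%

The intermediate values are displayed (rounded to four significant digits) on the page. Each numeric step maintains full precision throughout — a single rounding produces each reported number — the derived quantities (the yield, five oxide percentages, glass mass, LOI, totals) are re-derived in full float precision from the batch weights at 100.0 kg of glass as quoted within question or answer.
Oxide mass targets, per 100.0 kg vitreous product:
  SiO2: 46.09% × 100.0 = 46.09 kg
  Al2O3: 22.83% × 100.0 = 22.83 kg
  K2O: 19.24% × 100.0 = 19.24 kg
  MgO: 1.587% × 100.0 = 1.587 kg
  SrO: 10.25% × 100.0 = 10.25 kg
Sums-versus-targets review working from each reported weight, versus the basis set out (oxide sums agree with the targets once rounding is allowed for):
  SiO2: 43.16·0.9950 + 4.986·0.6316 = 46.09 kg (target 46.09 kg)
  Al2O3: 34.69·0.6543 + 43.16·0.003000 = 22.83 kg (target 22.83 kg)
  K2O: 28.29·0.6801 = 19.24 kg (target 19.24 kg)
  MgO: 4.986·0.3183 = 1.587 kg (target 1.587 kg)
  SrO: 14.59·0.7024 = 10.25 kg (target 10.25 kg)
Consistency of the glass mass: batch total minus LOI = 100.0 kg (per-oxide target masses sum to 100.0 kg; the stated basis being 100.0 kg — deltas are rounding alone).
Batch grand total — Σ batch = 125.7 kg; ignition loss, Σ(batch × LOI) = 25.72 kg; glass ÷ batch gives a yield of 79.54%.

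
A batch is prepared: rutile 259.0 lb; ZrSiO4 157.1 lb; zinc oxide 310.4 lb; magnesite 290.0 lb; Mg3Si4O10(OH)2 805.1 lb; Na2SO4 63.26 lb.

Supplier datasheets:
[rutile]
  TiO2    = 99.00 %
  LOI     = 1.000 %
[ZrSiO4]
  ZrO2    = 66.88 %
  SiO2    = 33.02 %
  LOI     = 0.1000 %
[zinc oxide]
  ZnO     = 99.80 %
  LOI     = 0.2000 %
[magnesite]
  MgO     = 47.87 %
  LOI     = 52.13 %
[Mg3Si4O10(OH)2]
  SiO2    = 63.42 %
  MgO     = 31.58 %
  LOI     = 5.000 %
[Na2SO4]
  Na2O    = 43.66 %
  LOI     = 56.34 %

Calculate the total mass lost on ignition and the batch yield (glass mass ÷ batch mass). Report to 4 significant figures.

LOI loss = 230.4 lb; glass = 1654 lb; yield = 87.77%

Every computation runs at full float precision in every operation. In-progress results appear, with 4-significant-figure rounding, as written — exactly one rounding lands on each reported value; derived quantities are rebuilt from the batch weights per 1654 lb of glass at exact precision (the six compositions, totals, yield, net glass mass, ignition loss), precisely as stated by problem or answer.
Each material's LOI contribution:
  rutile: 259.0 × 0.01000 = 2.590 lb
  ZrSiO4: 157.1 × 0.001000 = 0.1571 lb
  zinc oxide: 310.4 × 0.002000 = 0.6208 lb
  magnesite: 290.0 × 0.5213 = 151.2 lb
  Mg3Si4O10(OH)2: 805.1 × 0.05000 = 40.26 lb
  Na2SO4: 63.26 × 0.5634 = 35.64 lb
Total LOI = 230.4 lb
Glass = batch − LOI = 1885 − 230.4 = 1654 lb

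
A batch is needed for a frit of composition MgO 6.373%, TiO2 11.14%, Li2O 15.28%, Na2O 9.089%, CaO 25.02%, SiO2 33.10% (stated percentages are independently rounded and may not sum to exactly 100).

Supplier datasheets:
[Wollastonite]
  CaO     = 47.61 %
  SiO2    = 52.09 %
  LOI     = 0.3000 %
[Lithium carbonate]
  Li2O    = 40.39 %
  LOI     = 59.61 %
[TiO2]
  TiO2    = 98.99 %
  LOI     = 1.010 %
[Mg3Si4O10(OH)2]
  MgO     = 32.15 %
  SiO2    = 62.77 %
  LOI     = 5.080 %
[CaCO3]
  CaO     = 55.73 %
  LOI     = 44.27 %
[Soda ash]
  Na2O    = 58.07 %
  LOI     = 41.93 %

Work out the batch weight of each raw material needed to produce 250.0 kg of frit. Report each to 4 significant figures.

Batch per 250.0 kg frit:
  Wollastonite: 99.14 kg
  Lithium carbonate: 94.58 kg
  TiO2: 28.13 kg
  Mg3Si4O10(OH)2: 49.56 kg
  CaCO3: 27.54 kg
  Soda ash: 39.13 kg
Total batch = 338.1 kg; LOI loss = 88.08 kg; yield = 73.95%

All internal work keeps exact precision in all steps; intermediates are shown rounded to four significant figures in the working; every reported figure is rounded only once; all derived quantities, which include LOI, the yield, totals, glass mass, six oxide percentages, are re-derived at exact precision, precisely as stated by problem or answer, starting from the weights per 250.0 kg of glass.
Target oxide masses per 250.0 kg frit:
  MgO: 6.373% × 250.0 = 15.93 kg
  TiO2: 11.14% × 250.0 = 27.85 kg
  Li2O: 15.28% × 250.0 = 38.20 kg
  Na2O: 9.089% × 250.0 = 22.72 kg
  CaO: 25.02% × 250.0 = 62.55 kg
  SiO2: 33.10% × 250.0 = 82.75 kg
Verifying the oxide balance using the reported weights, under the basis named above (summed amounts equal target values up to rounding of the answer):
  MgO: 49.56·0.3215 = 15.93 kg (target 15.93 kg)
  TiO2: 28.13·0.9899 = 27.85 kg (target 27.85 kg)
  Li2O: 94.58·0.4039 = 38.20 kg (target 38.20 kg)
  Na2O: 39.13·0.5807 = 22.72 kg (target 22.72 kg)
  CaO: 99.14·0.4761 + 27.54·0.5573 = 62.55 kg (target 62.55 kg)
  SiO2: 99.14·0.5209 + 49.56·0.6277 = 82.75 kg (target 82.75 kg)
Glass-mass closure: total charge less LOI = 250.0 kg (per-oxide target masses sum to 250.0 kg; the stated basis being 250.0 kg — deltas are rounding alone).
Summing the batch: Σ batch = 338.1 kg; LOI loss = Σ batch·LOI = 88.08 kg; as yield: glass ÷ batch → 73.95%.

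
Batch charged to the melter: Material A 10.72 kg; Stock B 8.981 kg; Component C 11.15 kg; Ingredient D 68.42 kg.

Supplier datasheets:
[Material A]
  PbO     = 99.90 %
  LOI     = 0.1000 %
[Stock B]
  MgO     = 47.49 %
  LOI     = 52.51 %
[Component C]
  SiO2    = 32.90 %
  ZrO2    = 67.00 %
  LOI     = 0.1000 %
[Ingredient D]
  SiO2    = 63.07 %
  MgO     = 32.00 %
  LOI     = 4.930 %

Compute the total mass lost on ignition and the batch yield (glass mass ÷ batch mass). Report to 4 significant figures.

Exact precision is carried all the way through; intermediates are shown with 4-significant-figure rounding in the printout; every reported result is rounded a single time. The derived quantities, which include ignition loss, yield, the four compositions, the totals, net glass mass, are carried at full precision, precisely as stated by the question or the answer, starting from the weights on 91.16 kg of glass.
Per-material ignition loss:
  Material A: 10.72 × 0.001000 = 0.01072 kg
  Stock B: 8.981 × 0.5251 = 4.716 kg
  Component C: 11.15 × 0.001000 = 0.01115 kg
  Ingredient D: 68.42 × 0.04930 = 3.373 kg
Total LOI = 8.111 kg
Glass = batch − LOI = 99.27 − 8.111 = 91.16 kg

LOI loss = 8.111 kg; glass = 91.16 kg; yield = 91.83%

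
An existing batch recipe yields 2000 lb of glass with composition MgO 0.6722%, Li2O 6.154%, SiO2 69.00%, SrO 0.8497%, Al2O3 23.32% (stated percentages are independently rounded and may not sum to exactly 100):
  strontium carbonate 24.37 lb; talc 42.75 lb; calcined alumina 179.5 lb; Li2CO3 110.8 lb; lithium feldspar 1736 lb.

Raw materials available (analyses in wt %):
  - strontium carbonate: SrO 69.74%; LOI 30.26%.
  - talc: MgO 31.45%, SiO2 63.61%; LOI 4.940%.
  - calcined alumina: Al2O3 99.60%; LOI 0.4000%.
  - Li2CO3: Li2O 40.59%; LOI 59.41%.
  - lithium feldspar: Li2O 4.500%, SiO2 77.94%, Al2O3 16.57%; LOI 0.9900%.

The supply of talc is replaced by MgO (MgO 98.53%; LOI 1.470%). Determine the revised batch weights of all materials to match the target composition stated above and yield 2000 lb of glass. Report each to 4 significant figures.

Revised batch per 2000 lb glass:
  strontium carbonate: 24.37 lb
  MgO: 13.64 lb
  calcined alumina: 173.7 lb
  Li2CO3: 106.9 lb
  lithium feldspar: 1771 lb
Total batch = 2090 lb; LOI loss = 89.31 lb

Intermediates appear rounded off to 4 significant figures within the worked lines; the working math carries exact precision in all steps; each reported number is rounded just once; derived quantities are re-derived starting from the weights on 2000 lb of glass at full precision (net glass mass, five oxide percentages, ignition loss, the yield, the totals) as written in either problem or answer.
Oxide mass targets, per 2000 lb glass:
  MgO: 0.6722% × 2000 = 13.44 lb
  Li2O: 6.154% × 2000 = 123.1 lb
  SiO2: 69.00% × 2000 = 1380 lb
  SrO: 0.8497% × 2000 = 16.99 lb
  Al2O3: 23.32% × 2000 = 466.4 lb
Balance tally, oxide-wise, on the weights just shown, per the basis as stated (sum by sum, the targets are met modulo rounding of the values):
  MgO: 13.64·0.9853 = 13.44 lb (target 13.44 lb)
  Li2O: 106.9·0.4059 + 1771·0.04500 = 123.1 lb (target 123.1 lb)
  SiO2: 1771·0.7794 = 1380 lb (target 1380 lb)
  SrO: 24.37·0.6974 = 17.00 lb (target 16.99 lb)
  Al2O3: 173.7·0.9960 + 1771·0.1657 = 466.5 lb (target 466.4 lb)
Glass mass check: Σ batch − LOI loss = 2000 lb (the Σ of target masses is 2000 lb; stated basis 2000 lb — gaps are rounding artifacts).
Adding the batch up: Σ batch = 2090 lb; LOI loss = Σ batch·LOI = 89.31 lb; glass ÷ batch gives a yield of 95.73%.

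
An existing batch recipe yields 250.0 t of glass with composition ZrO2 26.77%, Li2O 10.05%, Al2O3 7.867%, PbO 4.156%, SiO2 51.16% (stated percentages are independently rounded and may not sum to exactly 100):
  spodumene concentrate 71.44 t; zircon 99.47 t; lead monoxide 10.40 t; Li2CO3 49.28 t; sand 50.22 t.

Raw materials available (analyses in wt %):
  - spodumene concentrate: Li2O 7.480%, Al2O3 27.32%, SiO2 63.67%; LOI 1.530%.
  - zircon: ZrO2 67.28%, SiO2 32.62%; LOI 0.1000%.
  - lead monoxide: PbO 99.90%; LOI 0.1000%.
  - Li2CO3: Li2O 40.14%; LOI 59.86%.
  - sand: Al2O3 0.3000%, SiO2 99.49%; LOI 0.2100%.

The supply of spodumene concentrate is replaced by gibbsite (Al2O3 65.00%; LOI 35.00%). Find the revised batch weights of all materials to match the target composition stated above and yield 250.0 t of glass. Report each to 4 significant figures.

The intermediate values appear (rounded to four significant digits) within the worked lines — all arithmetic maintains full precision throughout; exactly one rounding is applied to every reported result — derived quantities are carried in full float precision (the five compositions, totals, the yield, LOI, glass mass) from the batch weights per 250.0 t of glass precisely as stated by either problem or answer.
Oxide-by-oxide targets in 250.0 t glass:
  ZrO2: 26.77% × 250.0 = 66.92 t
  Li2O: 10.05% × 250.0 = 25.12 t
  Al2O3: 7.867% × 250.0 = 19.67 t
  PbO: 4.156% × 250.0 = 10.39 t
  SiO2: 51.16% × 250.0 = 127.9 t
Mass-balance tally per oxide applying the batch weights above, per the basis as stated (sums match the target masses within answer rounding):
  ZrO2: 99.47·0.6728 = 66.92 t (target 66.92 t)
  Li2O: 62.59·0.4014 = 25.12 t (target 25.12 t)
  Al2O3: 29.81·0.6500 + 95.94·0.003000 = 19.66 t (target 19.67 t)
  PbO: 10.40·0.9990 = 10.39 t (target 10.39 t)
  SiO2: 99.47·0.3262 + 95.94·0.9949 = 127.9 t (target 127.9 t)
Glass-mass bookkeeping: net batch after ignition = 250.0 t (the targets, summed, come to 250.0 t; against the stated basis, 250.0 t — deltas are rounding alone).
Summing the batch: Σ batch = 298.2 t; Σ batch·LOI gives LOI loss = 48.21 t; the yield ratio, glass ÷ batch: 83.83%.

Revised batch per 250.0 t glass:
  gibbsite: 29.81 t
  zircon: 99.47 t
  lead monoxide: 10.40 t
  Li2CO3: 62.59 t
  sand: 95.94 t
Total batch = 298.2 t; LOI loss = 48.21 t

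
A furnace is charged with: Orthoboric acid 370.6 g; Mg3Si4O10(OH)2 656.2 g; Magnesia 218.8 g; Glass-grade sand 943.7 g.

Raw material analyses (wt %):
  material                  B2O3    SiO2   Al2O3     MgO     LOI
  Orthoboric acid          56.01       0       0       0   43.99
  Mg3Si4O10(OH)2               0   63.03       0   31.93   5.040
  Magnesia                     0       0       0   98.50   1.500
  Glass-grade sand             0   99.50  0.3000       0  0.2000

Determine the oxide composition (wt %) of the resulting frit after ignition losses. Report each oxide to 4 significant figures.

The intermediate values appear rounded off to 4 significant digits when written out. Full float precision is kept from first step to last. Exactly one rounding goes into each reported number. The derived quantities are carried from the batch weights for 1988 g of glass in exact precision (the totals, ignition loss, the yield, net glass mass, four oxide percentages) as quoted within the problem or the answer.
Mass of each oxide from the mix:
  B2O3: 370.6·0.5601 = 207.6 g
  SiO2: 656.2·0.6303 + 943.7·0.9950 = 1353 g
  Al2O3: 943.7·0.003000 = 2.831 g
  MgO: 656.2·0.3193 + 218.8·0.9850 = 425.0 g
LOI: 370.6·0.4399 + 656.2·0.05040 + 218.8·0.01500 + 943.7·0.002000 = 201.3 g
The glass mass, total less LOI, = 2189 − 201.3 = 1988 g (= the summed oxide contributions)
wt % = 100 × oxide mass / glass mass

Glass mass = 1988 g (batch 2189 − LOI 201.3).
Composition: B2O3 10.44%, SiO2 68.04%, Al2O3 0.1424%, MgO 21.38%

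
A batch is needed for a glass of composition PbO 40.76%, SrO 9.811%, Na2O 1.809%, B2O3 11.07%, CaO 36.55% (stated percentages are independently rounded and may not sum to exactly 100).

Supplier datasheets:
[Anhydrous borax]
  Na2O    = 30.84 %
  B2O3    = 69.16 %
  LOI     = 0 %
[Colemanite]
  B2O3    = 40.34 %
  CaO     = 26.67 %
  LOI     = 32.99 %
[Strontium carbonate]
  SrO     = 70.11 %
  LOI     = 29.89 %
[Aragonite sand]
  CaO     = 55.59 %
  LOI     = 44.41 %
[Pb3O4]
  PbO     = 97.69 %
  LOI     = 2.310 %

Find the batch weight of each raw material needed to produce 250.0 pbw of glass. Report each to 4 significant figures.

Values along the way are printed (rounded to four significant digits) when written out — the whole derivation keeps full float precision all the way through; exactly one rounding lands on every reported number — the derived quantities, which include glass mass, the yield, the totals, the five compositions, LOI, are rebuilt at full precision, as set out in problem or answer, from the weighed amounts at 250.0 pbw of glass.
Per-oxide target masses for 250.0 pbw glass:
  PbO: 40.76% × 250.0 = 101.9 pbw
  SrO: 9.811% × 250.0 = 24.53 pbw
  Na2O: 1.809% × 250.0 = 4.522 pbw
  B2O3: 11.07% × 250.0 = 27.68 pbw
  CaO: 36.55% × 250.0 = 91.38 pbw
Sums-versus-targets review using the reported weights, versus the basis set out (oxide sums agree with the targets inside rounding margins):
  PbO: 104.3·0.9769 = 101.9 pbw (target 101.9 pbw)
  SrO: 34.98·0.7011 = 24.52 pbw (target 24.53 pbw)
  Na2O: 14.66·0.3084 = 4.521 pbw (target 4.522 pbw)
  B2O3: 14.66·0.6916 + 43.46·0.4034 = 27.67 pbw (target 27.68 pbw)
  CaO: 43.46·0.2667 + 143.5·0.5559 = 91.36 pbw (target 91.38 pbw)
Auditing the glass mass value: net batch after ignition = 250.0 pbw (per-oxide target masses sum to 250.0 pbw; versus the stated basis of 250.0 pbw — any gap is answer rounding).
Whole-batch sum: Σ batch = 340.9 pbw; LOI removed, Σ of batch·LOI: 90.93 pbw; yield = glass ÷ total batch = 73.33%.

Batch per 250.0 pbw glass:
  Anhydrous borax: 14.66 pbw
  Colemanite: 43.46 pbw
  Strontium carbonate: 34.98 pbw
  Aragonite sand: 143.5 pbw
  Pb3O4: 104.3 pbw
Total batch = 340.9 pbw; LOI loss = 90.93 pbw; yield = 73.33%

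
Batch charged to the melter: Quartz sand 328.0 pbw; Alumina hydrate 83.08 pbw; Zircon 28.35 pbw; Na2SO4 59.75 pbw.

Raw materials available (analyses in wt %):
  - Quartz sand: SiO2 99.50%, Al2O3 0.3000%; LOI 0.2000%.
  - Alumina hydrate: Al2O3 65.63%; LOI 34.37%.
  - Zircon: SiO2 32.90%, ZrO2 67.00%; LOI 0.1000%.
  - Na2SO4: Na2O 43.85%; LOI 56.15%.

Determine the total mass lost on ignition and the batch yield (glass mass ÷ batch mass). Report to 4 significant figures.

The whole derivation maintains full float precision at each step — intermediates are printed rounded to four significant digits; each reported result receives exactly one rounding; derived quantities are carried in full float precision (ignition loss, net glass mass, the totals, the four compositions, yield) using the weight values on 436.4 pbw of glass as quoted within problem or answer.
Material-by-material LOI:
  Quartz sand: 328.0 × 0.002000 = 0.6560 pbw
  Alumina hydrate: 83.08 × 0.3437 = 28.55 pbw
  Zircon: 28.35 × 0.001000 = 0.02835 pbw
  Na2SO4: 59.75 × 0.5615 = 33.55 pbw
Total LOI = 62.79 pbw
Glass = batch − LOI = 499.2 − 62.79 = 436.4 pbw

LOI loss = 62.79 pbw; glass = 436.4 pbw; yield = 87.42%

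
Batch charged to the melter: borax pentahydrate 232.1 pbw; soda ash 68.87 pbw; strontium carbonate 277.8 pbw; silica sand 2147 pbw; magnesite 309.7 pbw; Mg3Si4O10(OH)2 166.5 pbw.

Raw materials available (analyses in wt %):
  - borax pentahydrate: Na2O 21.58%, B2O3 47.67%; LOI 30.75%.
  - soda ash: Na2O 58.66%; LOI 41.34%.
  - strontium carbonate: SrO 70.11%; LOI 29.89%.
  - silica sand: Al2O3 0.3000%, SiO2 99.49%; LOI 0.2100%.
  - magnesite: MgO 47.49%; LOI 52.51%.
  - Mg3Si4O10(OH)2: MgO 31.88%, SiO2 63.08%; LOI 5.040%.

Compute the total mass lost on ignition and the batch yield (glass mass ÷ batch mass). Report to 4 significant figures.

LOI loss = 358.4 pbw; glass = 2844 pbw; yield = 88.81%

In-progress results appear (rounded to 4 significant figures) within the worked lines. All arithmetic holds exact precision at all times — every reported value takes a single rounding; all derived quantities are rebuilt at exact precision (the yield, six oxide percentages, net glass mass, ignition loss, the totals) from the batch weights for 2844 pbw of glass as given in question or answer.
Ignition loss by material:
  borax pentahydrate: 232.1 × 0.3075 = 71.37 pbw
  soda ash: 68.87 × 0.4134 = 28.47 pbw
  strontium carbonate: 277.8 × 0.2989 = 83.03 pbw
  silica sand: 2147 × 0.002100 = 4.509 pbw
  magnesite: 309.7 × 0.5251 = 162.6 pbw
  Mg3Si4O10(OH)2: 166.5 × 0.05040 = 8.392 pbw
Total LOI = 358.4 pbw
Glass = batch − LOI = 3202 − 358.4 = 2844 pbw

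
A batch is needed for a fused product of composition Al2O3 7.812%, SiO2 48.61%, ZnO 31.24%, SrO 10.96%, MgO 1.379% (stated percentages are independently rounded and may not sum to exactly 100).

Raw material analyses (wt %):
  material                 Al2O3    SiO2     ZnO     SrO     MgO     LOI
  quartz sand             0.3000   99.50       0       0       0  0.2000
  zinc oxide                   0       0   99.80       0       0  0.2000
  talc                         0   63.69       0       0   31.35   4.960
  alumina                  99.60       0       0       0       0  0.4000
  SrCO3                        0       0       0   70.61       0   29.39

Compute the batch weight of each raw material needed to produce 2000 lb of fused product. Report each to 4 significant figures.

Batch per 2000 lb fused product:
  quartz sand: 920.8 lb
  zinc oxide: 626.1 lb
  talc: 87.97 lb
  alumina: 154.1 lb
  SrCO3: 310.4 lb
Total batch = 2099 lb; LOI loss = 99.30 lb; yield = 95.27%

Every computation carries full float precision at each step. Values along the way appear rounded to four significant digits across the worked steps; every reported value is rounded only once — derived quantities (five oxide percentages, LOI, yield, net glass mass, the totals) are computed in full precision from the weighed amounts at 2000 lb of glass, as given in the problem or the answer.
Target oxide masses per 2000 lb fused product:
  Al2O3: 7.812% × 2000 = 156.2 lb
  SiO2: 48.61% × 2000 = 972.2 lb
  ZnO: 31.24% × 2000 = 624.8 lb
  SrO: 10.96% × 2000 = 219.2 lb
  MgO: 1.379% × 2000 = 27.58 lb
Balance tally, oxide-wise, using the reported weights, against the basis in use (each sum matches its target mass once rounding is allowed for):
  Al2O3: 920.8·0.003000 + 154.1·0.9960 = 156.2 lb (target 156.2 lb)
  SiO2: 920.8·0.9950 + 87.97·0.6369 = 972.2 lb (target 972.2 lb)
  ZnO: 626.1·0.9980 = 624.8 lb (target 624.8 lb)
  SrO: 310.4·0.7061 = 219.2 lb (target 219.2 lb)
  MgO: 87.97·0.3135 = 27.58 lb (target 27.58 lb)
The glass-mass cross-check: Σ batch − LOI loss = 2000 lb (the Σ of target masses is 2000 lb; against the stated basis, 2000 lb — differing by rounding only).
Batch total: Σ batch = 2099 lb; Σ batch·LOI gives LOI loss = 99.30 lb; glass ÷ batch gives a yield of 95.27%.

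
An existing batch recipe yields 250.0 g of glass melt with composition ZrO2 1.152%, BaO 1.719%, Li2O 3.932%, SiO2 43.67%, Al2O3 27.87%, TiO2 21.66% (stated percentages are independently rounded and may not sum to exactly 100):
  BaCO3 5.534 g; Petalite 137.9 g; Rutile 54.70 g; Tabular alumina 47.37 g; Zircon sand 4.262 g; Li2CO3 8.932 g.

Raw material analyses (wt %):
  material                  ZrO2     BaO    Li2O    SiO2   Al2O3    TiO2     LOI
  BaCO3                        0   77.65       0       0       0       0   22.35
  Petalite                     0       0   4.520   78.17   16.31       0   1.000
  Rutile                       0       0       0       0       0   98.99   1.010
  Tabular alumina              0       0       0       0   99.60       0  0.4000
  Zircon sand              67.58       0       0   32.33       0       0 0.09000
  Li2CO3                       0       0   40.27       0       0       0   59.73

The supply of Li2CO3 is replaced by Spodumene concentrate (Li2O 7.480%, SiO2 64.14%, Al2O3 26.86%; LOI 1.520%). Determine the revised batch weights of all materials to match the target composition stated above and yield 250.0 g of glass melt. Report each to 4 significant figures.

Revised batch per 250.0 g glass melt:
  BaCO3: 5.534 g
  Petalite: 59.64 g
  Rutile: 54.70 g
  Tabular alumina: 34.47 g
  Zircon sand: 4.262 g
  Spodumene concentrate: 95.38 g
Total batch = 254.0 g; LOI loss = 3.977 g

Each numeric step holds full float precision all the way through; intermediates are printed rounded to 4 significant figures when written out. Exactly one rounding is applied to every reported number; all derived quantities (six oxide percentages, totals, LOI, yield, net glass mass) are re-derived from the weighed amounts for 250.0 g of glass in full precision, as set out in the question or the answer.
The oxide mass targets at 250.0 g glass melt:
  ZrO2: 1.152% × 250.0 = 2.880 g
  BaO: 1.719% × 250.0 = 4.298 g
  Li2O: 3.932% × 250.0 = 9.830 g
  SiO2: 43.67% × 250.0 = 109.2 g
  Al2O3: 27.87% × 250.0 = 69.68 g
  TiO2: 21.66% × 250.0 = 54.15 g
Checking each oxide sum from the weights as reported, relative to the basis at hand (oxide sums agree with the targets within answer rounding):
  ZrO2: 4.262·0.6758 = 2.880 g (target 2.880 g)
  BaO: 5.534·0.7765 = 4.297 g (target 4.298 g)
  Li2O: 59.64·0.04520 + 95.38·0.07480 = 9.830 g (target 9.830 g)
  SiO2: 59.64·0.7817 + 4.262·0.3233 + 95.38·0.6414 = 109.2 g (target 109.2 g)
  Al2O3: 59.64·0.1631 + 34.47·0.9960 + 95.38·0.2686 = 69.68 g (target 69.68 g)
  TiO2: 54.70·0.9899 = 54.15 g (target 54.15 g)
Glass mass check: the batch minus its LOI: 250.0 g (per-oxide target masses sum to 250.0 g; against the stated basis, 250.0 g — differing by rounding only).
Summing the batch: Σ batch = 254.0 g; loss to ignition Σ batch·LOI = 3.977 g; yield: glass divided by total = 98.43%.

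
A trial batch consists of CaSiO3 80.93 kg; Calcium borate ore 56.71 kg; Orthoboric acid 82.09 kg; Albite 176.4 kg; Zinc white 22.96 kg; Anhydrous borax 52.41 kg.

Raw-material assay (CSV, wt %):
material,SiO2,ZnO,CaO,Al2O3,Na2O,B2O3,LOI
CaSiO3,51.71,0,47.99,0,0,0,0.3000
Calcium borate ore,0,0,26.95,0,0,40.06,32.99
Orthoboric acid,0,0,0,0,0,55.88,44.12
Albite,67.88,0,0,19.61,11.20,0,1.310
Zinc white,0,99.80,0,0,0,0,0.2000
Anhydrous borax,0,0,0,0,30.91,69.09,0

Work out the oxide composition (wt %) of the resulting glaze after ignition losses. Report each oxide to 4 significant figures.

All arithmetic runs at full precision through every step; working values are shown with 4-significant-digit rounding on the page; each reported figure takes exactly one rounding — the derived quantities, which include totals, yield, net glass mass, the six compositions, ignition loss, are computed in full precision, as they appear in the problem or answer text, starting from the weights on 414.0 kg of glass.
Per-oxide mass from batch:
  SiO2: 80.93·0.5171 + 176.4·0.6788 = 161.6 kg
  ZnO: 22.96·0.9980 = 22.91 kg
  CaO: 80.93·0.4799 + 56.71·0.2695 = 54.12 kg
  Al2O3: 176.4·0.1961 = 34.59 kg
  Na2O: 176.4·0.1120 + 52.41·0.3091 = 35.96 kg
  B2O3: 56.71·0.4006 + 82.09·0.5588 + 52.41·0.6909 = 104.8 kg
LOI: 80.93·0.003000 + 56.71·0.3299 + 82.09·0.4412 + 176.4·0.01310 + 22.96·0.002000 = 57.53 kg
batch − LOI leaves glass = 471.5 − 57.53 = 414.0 kg (consistent with Σ oxide mass)
each oxide over glass, ×100, is wt %

Glass mass = 414.0 kg (batch 471.5 − LOI 57.53).
Composition: SiO2 39.03%, ZnO 5.535%, CaO 13.07%, Al2O3 8.356%, Na2O 8.686%, B2O3 25.32%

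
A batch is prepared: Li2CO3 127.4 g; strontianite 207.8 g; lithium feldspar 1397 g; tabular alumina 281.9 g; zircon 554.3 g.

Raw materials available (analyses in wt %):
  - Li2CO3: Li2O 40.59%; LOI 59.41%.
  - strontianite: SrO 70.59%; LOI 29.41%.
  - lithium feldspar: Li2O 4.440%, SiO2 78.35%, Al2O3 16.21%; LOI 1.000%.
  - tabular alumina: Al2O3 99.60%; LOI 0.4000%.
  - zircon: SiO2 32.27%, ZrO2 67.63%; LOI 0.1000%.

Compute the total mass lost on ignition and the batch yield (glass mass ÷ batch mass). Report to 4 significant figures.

The working math carries full float precision throughout; the intermediate values are shown, with 4-significant-digit rounding, in the printout. Each reported result is rounded once only — derived quantities are recomputed in full float precision (LOI, the totals, yield, five oxide percentages, net glass mass) using the weight values per 2416 g of glass, as set out in question or answer.
Material-by-material LOI:
  Li2CO3: 127.4 × 0.5941 = 75.69 g
  strontianite: 207.8 × 0.2941 = 61.11 g
  lithium feldspar: 1397 × 0.01000 = 13.97 g
  tabular alumina: 281.9 × 0.004000 = 1.128 g
  zircon: 554.3 × 0.001000 = 0.5543 g
Total LOI = 152.5 g
Glass = batch − LOI = 2568 − 152.5 = 2416 g

LOI loss = 152.5 g; glass = 2416 g; yield = 94.06%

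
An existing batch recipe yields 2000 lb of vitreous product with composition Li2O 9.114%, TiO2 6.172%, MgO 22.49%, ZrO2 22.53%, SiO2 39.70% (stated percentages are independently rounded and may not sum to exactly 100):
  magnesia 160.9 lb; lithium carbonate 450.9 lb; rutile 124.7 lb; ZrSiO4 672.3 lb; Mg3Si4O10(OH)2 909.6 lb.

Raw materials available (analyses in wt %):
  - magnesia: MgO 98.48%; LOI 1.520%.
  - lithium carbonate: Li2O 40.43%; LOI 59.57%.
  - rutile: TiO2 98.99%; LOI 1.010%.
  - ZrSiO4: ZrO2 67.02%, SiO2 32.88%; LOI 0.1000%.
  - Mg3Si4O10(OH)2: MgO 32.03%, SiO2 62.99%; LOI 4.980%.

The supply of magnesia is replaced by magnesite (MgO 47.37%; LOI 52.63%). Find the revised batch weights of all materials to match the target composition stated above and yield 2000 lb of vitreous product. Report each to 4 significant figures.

The intermediate values are printed rounded to 4 significant figures when written out — all internal work runs at exact precision from start to finish — every reported value receives exactly one rounding; derived quantities (the totals, five oxide percentages, glass mass, the yield, ignition loss) are carried from the batch weights for 2000 lb of glass at full precision, as written in the question or the answer.
Per-oxide target masses for 2000 lb vitreous product:
  Li2O: 9.114% × 2000 = 182.3 lb
  TiO2: 6.172% × 2000 = 123.4 lb
  MgO: 22.49% × 2000 = 449.8 lb
  ZrO2: 22.53% × 2000 = 450.6 lb
  SiO2: 39.70% × 2000 = 794.0 lb
Per-oxide balance check using the reported weights, per the basis as stated (summed amounts equal target values inside rounding margins):
  Li2O: 450.9·0.4043 = 182.3 lb (target 182.3 lb)
  TiO2: 124.7·0.9899 = 123.4 lb (target 123.4 lb)
  MgO: 334.5·0.4737 + 909.6·0.3203 = 449.8 lb (target 449.8 lb)
  ZrO2: 672.3·0.6702 = 450.6 lb (target 450.6 lb)
  SiO2: 672.3·0.3288 + 909.6·0.6299 = 794.0 lb (target 794.0 lb)
The glass-mass cross-check: batch Σ − ignition loss = 2000 lb (the targets, summed, come to 2000 lb; against the stated basis, 2000 lb — differing by rounding only).
Adding the batch up: Σ batch = 2492 lb; LOI loss = Σ batch·LOI = 491.9 lb; glass ÷ batch gives a yield of 80.26%.

Revised batch per 2000 lb vitreous product:
  magnesite: 334.5 lb
  lithium carbonate: 450.9 lb
  rutile: 124.7 lb
  ZrSiO4: 672.3 lb
  Mg3Si4O10(OH)2: 909.6 lb
Total batch = 2492 lb; LOI loss = 491.9 lb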